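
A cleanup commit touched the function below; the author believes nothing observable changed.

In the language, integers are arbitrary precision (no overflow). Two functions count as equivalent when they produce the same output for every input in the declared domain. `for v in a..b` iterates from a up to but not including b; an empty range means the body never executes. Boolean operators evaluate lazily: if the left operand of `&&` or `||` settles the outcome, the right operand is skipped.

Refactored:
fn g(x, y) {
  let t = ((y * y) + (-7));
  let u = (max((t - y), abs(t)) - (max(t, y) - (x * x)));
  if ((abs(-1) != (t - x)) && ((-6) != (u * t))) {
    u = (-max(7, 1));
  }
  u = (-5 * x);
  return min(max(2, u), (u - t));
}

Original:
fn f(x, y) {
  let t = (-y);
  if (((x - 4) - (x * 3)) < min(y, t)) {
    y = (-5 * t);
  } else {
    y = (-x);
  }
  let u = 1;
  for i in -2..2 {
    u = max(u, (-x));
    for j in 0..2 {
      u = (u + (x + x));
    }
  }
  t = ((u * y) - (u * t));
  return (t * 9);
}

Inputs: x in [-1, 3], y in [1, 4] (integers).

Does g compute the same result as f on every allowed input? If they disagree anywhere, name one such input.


Not equivalent: x=-1, y=1 separates them (-162 vs 5).
f: t = -1; (((x - 4) - (x * 3)) < min(y, t)) -> true; y = 5; u = 1; [i=-2]; u = 1; [j=0]; u = -1; [j=1]; u = -3; [i=-1]; u = 1; [j=0]; u = -1; [j=1]; u = -3; [i=0]; u = 1; [j=0]; u = -1; [j=1]; u = -3; [i=1]; u = 1; [j=0]; u = -1; [j=1]; u = -3; t = -18; return -162
g: t = -6; u = 6; ((abs(-1) != (t - x)) && ((-6) != (u * t))) -> true; u = -7; u = 5; return 5
verdict: not equivalent; witness: x=-1, y=1


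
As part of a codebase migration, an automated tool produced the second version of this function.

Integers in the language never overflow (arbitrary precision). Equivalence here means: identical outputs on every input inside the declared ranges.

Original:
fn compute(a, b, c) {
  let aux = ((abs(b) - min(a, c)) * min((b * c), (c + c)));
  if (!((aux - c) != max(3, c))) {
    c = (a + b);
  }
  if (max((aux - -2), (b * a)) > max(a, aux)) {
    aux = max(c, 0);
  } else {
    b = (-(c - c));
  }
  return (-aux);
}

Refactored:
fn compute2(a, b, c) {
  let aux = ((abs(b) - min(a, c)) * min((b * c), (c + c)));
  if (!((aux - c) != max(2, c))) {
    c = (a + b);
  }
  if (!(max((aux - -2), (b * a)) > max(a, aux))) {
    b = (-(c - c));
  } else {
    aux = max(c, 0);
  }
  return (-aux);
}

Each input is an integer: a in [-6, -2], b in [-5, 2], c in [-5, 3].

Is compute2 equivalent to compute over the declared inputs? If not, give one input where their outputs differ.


Input a=-3, b=1, c=1: 0 from compute versus -1 from compute2.
verdict: not equivalent; witness: a=-3, b=1, c=1


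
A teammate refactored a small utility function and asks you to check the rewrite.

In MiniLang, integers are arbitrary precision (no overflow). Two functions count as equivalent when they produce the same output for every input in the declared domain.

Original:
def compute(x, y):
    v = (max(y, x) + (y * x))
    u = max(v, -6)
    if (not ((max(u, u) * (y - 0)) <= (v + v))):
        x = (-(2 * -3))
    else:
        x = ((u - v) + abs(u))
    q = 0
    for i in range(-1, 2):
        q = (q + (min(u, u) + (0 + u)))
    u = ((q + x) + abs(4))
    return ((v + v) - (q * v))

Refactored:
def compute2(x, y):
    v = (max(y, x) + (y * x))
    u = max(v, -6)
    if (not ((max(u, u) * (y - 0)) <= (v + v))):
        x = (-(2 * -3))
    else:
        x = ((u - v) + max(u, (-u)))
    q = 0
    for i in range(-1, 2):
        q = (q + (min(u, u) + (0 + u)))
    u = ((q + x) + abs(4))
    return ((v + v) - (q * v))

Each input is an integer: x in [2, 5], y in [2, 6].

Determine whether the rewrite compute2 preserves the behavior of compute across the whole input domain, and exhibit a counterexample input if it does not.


Behavior is preserved: although min/max/abs usage differs, the outputs never diverge.
As a probe, take x=4, y=2: compute runs v = 12; u = 12; (not ((max(u, u) * (y - 0)) <= (v + v))) -> false; x = 12; q = 0; [i=-1]; q = 24; [i=0]; q = 48; [i=1]; q = 72; u = 88; return -840; compute2 runs v = 12; u = 12; (not ((max(u, u) * (y - 0)) <= (v + v))) -> false; x = 12; q = 0; [i=-1]; q = 24; [i=0]; q = 48; [i=1]; q = 72; u = 88; return -840; both end at -840.
An exhaustive pass over the 20 declared inputs shows identical outputs.
verdict: equivalent


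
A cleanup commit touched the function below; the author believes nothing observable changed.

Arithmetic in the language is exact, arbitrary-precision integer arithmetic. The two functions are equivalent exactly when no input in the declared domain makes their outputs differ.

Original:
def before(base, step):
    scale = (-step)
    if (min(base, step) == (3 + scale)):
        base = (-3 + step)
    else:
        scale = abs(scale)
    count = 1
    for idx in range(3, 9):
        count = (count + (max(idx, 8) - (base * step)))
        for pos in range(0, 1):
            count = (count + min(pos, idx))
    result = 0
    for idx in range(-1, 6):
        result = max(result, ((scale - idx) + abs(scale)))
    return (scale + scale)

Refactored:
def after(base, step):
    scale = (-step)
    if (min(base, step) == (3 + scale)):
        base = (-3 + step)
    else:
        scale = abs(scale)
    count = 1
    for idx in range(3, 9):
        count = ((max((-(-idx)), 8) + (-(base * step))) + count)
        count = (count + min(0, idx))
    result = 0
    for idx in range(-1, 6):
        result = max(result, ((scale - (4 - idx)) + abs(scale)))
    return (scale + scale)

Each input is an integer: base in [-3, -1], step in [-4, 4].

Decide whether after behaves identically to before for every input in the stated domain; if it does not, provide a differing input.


The two are interchangeable: arithmetic usage differs, statement counts differ, loop structure differs, local variable names differ, constant usage differs, and every declared input agrees.
Spot check at base=-2, step=3 — before: scale := -3 | (min(base, step) == (3 + scale)): false | scale := 3 | count := 1 | iter idx=3: | count := 15 | iter pos=0: | count := 15 | iter idx=4: | count := 29 | iter pos=0: | count := 29 | iter idx=5: | count := 43 | iter pos=0: | count := 43 | iter idx=6: | count := 57 | iter pos=0: | count := 57 | iter idx=7: | count := 71 | iter pos=0: | count := 71 | iter idx=8: | count := 85 | iter pos=0: | count := 85 | result := 0 | iter idx=-1: | result := 7 | iter idx=0: | result := 7 | iter idx=1: | result := 7 | iter idx=2: | result := 7 | iter idx=3: | result := 7 | iter idx=4: | result := 7 | iter idx=5: | result := 7 | result 6. after: scale := -3 | (min(base, step) == (3 + scale)): false | scale := 3 | count := 1 | iter idx=3: | count := 15 | count := 15 | iter idx=4: | count := 29 | count := 29 | iter idx=5: | count := 43 | count := 43 | iter idx=6: | count := 57 | count := 57 | iter idx=7: | count := 71 | count := 71 | iter idx=8: | count := 85 | count := 85 | result := 0 | iter idx=-1: | result := 1 | iter idx=0: | result := 2 | iter idx=1: | result := 3 | iter idx=2: | result := 4 | iter idx=3: | result := 5 | iter idx=4: | result := 6 | iter idx=5: | result := 7 | result 6. Both give 6.
Sweeping the whole domain (27 inputs) finds no disagreement.
verdict: equivalent


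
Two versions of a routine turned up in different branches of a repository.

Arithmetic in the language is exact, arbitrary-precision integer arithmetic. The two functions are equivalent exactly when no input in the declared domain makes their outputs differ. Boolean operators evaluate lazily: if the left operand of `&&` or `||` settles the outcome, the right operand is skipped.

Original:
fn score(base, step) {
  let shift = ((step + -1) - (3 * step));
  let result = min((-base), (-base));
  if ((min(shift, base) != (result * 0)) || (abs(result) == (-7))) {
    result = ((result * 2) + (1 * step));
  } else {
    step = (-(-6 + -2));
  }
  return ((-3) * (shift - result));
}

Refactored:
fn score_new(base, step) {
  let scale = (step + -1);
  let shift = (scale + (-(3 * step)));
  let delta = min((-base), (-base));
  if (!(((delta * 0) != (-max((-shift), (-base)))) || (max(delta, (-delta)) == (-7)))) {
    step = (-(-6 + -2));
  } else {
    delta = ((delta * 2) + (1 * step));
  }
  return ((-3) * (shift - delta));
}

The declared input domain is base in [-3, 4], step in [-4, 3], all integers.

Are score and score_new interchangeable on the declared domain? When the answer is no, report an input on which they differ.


Reading the diff, among the changes: boolean connective usage differs; also min/max/abs usage differs; also arithmetic usage differs; also local variable names differ; also statement counts differ.
Spot check at base=1, step=-1 — score: shift becomes 1; next result becomes -1; next ((min(shift, base) != (result * 0)) || (abs(result) == (-7))) evaluates to true; next result becomes -3; next final value -12. score_new: scale becomes -2; next shift becomes 1; next delta becomes -1; next (!(((delta * 0) != (-max((-shift), (-base)))) || (max(delta, (-delta)) == (-7)))) evaluates to false; next delta becomes -3; next final value -12. Both give -12.
Checked all 64 inputs in the declared domain: the outputs agree on every one.
verdict: equivalent


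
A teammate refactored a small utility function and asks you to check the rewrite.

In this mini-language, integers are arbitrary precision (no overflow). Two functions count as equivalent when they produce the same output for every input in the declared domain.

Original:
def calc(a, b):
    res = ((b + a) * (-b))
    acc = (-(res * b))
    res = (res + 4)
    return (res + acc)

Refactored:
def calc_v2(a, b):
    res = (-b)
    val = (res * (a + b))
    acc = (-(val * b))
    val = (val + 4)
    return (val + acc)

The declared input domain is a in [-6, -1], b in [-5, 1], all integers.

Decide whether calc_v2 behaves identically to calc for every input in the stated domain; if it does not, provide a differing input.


Equivalent. Whatever the rewrite altered, no input in the stated domain can expose a difference.
Every one of the 42 inputs gives matching results.
Spot check at a=-1, b=-4 — calc: res = -20; acc = -80; res = -16; return -96. calc_v2: res = 4; val = -20; acc = -80; val = -16; return -96. Both give -96.
verdict: equivalent


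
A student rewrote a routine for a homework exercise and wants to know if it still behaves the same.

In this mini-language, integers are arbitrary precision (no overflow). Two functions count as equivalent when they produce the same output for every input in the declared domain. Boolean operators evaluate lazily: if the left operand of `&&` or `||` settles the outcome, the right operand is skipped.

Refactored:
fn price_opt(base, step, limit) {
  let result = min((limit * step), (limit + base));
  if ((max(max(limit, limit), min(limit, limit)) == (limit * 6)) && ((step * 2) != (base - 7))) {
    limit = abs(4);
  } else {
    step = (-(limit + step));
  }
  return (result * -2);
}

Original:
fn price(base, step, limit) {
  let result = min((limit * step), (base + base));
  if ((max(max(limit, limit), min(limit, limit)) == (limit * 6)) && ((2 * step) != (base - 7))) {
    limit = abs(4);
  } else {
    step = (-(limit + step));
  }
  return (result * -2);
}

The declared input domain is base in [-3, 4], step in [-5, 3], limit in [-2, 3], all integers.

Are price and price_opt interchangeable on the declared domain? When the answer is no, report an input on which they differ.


Try base=-3, step=-5, limit=-2.
price: result=-6, then ((max(max(limit, limit), min(limit, limit)) == (limit * 6)) && ((2 * step) != (base - 7))) is false, then step=7, then returns 12
price_opt: result=-5, then ((max(max(limit, limit), min(limit, limit)) == (limit * 6)) && ((step * 2) != (base - 7))) is false, then step=7, then returns 10
12 vs 10 — the two versions disagree here.
verdict: not equivalent; witness: base=-3, step=-5, limit=-2


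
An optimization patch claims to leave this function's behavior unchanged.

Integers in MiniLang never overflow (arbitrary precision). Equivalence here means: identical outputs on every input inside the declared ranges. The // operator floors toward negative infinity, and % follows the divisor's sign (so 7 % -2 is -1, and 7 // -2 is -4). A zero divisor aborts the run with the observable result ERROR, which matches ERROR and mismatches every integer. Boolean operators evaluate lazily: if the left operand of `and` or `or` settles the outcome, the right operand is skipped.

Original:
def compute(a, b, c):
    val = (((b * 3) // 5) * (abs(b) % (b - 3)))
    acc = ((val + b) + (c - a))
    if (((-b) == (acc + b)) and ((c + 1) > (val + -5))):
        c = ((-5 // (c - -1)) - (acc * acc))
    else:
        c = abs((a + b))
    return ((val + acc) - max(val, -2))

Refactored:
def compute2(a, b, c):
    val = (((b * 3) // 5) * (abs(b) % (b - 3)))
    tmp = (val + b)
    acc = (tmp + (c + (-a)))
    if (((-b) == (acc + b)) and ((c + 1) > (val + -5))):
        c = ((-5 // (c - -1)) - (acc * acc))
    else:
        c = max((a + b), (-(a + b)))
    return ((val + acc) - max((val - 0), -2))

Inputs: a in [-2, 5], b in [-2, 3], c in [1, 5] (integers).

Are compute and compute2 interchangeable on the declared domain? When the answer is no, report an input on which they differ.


The two are interchangeable: local variable names differ; min/max/abs usage differs; arithmetic usage differs; statement counts differ; constant usage differs, and every declared input agrees.
As a probe, take a=2, b=1, c=1: compute runs val := 0 | acc := 0 | (((-b) == (acc + b)) and ((c + 1) > (val + -5))): false | c := 3 | result 0; compute2 runs val := 0 | tmp := 1 | acc := 0 | (((-b) == (acc + b)) and ((c + 1) > (val + -5))): false | c := 3 | result 0; both end at 0.
Across all 240 domain points the two functions coincide.
verdict: equivalent


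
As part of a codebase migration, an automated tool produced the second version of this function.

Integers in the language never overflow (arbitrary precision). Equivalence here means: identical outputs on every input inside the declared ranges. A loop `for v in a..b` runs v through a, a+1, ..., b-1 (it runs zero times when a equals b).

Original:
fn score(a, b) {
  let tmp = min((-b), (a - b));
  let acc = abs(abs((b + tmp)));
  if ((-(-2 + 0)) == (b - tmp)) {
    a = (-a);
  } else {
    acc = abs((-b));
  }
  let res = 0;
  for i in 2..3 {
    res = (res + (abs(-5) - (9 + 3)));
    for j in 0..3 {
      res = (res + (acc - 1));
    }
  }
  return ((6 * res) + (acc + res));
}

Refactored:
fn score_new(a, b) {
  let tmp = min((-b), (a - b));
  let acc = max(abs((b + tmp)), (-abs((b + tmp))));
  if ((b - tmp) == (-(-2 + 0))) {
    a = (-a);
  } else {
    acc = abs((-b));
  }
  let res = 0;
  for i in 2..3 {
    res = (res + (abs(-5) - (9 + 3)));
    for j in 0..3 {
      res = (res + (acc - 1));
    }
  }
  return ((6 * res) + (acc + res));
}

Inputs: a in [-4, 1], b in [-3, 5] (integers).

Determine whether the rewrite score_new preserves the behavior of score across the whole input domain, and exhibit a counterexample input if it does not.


Although arithmetic usage differs, plus min/max/abs usage differs, 54/54 inputs agree.
verdict: equivalent


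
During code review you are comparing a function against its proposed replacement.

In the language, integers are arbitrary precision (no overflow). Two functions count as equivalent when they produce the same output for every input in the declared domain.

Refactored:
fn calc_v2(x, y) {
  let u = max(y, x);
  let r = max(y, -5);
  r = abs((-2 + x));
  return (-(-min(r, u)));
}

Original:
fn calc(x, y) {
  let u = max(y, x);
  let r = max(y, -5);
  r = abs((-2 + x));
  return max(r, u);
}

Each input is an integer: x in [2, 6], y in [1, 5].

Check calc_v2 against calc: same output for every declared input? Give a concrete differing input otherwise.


At x=2, y=1: calc gives 2, calc_v2 gives 0.
verdict: not equivalent; witness: x=2, y=1


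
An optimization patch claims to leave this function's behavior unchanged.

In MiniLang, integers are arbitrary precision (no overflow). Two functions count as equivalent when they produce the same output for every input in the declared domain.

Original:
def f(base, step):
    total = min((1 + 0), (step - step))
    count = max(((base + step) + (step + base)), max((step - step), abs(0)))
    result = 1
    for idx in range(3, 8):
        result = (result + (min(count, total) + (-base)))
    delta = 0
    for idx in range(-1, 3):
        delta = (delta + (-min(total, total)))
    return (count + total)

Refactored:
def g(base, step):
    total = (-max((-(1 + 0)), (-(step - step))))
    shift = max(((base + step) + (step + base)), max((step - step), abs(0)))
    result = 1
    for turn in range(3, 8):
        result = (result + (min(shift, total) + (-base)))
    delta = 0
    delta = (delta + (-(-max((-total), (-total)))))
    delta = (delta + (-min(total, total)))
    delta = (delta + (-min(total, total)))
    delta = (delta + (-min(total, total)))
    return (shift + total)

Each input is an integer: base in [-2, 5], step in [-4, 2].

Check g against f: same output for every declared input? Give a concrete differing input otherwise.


Equivalent — the differences include arithmetic usage differs, statement counts differ, min/max/abs usage differs, local variable names differ, loop structure differs, yet no declared input distinguishes the two.
As a probe, take base=1, step=-2: f runs total := 0 | count := 0 | result := 1 | iter idx=3: | result := 0 | iter idx=4: | result := -1 | iter idx=5: | result := -2 | iter idx=6: | result := -3 | iter idx=7: | result := -4 | delta := 0 | iter idx=-1: | delta := 0 | iter idx=0: | delta := 0 | iter idx=1: | delta := 0 | iter idx=2: | delta := 0 | result 0; g runs total := 0 | shift := 0 | result := 1 | iter turn=3: | result := 0 | iter turn=4: | result := -1 | iter turn=5: | result := -2 | iter turn=6: | result := -3 | iter turn=7: | result := -4 | delta := 0 | delta := 0 | delta := 0 | delta := 0 | delta := 0 | result 0; both end at 0.
Sweeping the whole domain (56 inputs) finds no disagreement.
verdict: equivalent


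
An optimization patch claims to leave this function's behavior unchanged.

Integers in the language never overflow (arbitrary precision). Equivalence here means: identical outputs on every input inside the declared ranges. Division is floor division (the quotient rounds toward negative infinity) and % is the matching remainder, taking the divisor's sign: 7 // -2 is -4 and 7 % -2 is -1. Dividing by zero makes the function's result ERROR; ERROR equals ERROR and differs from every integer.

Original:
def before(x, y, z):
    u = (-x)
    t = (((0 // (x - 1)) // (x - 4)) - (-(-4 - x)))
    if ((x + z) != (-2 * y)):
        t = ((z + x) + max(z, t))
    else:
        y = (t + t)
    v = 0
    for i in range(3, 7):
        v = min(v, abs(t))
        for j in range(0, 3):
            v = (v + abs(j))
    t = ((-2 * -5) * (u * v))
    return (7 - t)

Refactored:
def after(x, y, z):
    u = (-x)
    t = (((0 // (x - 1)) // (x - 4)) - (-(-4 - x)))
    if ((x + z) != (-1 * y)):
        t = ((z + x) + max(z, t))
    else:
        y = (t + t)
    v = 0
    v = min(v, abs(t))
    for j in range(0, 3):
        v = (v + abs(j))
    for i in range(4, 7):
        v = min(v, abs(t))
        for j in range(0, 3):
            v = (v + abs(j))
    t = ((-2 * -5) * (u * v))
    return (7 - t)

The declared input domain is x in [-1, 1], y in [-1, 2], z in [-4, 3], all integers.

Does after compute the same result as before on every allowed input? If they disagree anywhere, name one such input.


Take x=-1, y=-1, z=3.
before: u := 1 | t := -3 | ((x + z) != (-2 * y)): false | y := -6 | v := 0 | iter i=3: | v := 0 | iter j=0: | v := 0 | iter j=1: | v := 1 | iter j=2: | v := 3 | iter i=4: | v := 3 | iter j=0: | v := 3 | iter j=1: | v := 4 | iter j=2: | v := 6 | iter i=5: | v := 3 | iter j=0: | v := 3 | iter j=1: | v := 4 | iter j=2: | v := 6 | iter i=6: | v := 3 | iter j=0: | v := 3 | iter j=1: | v := 4 | iter j=2: | v := 6 | t := 60 | result -53
after: u := 1 | t := -3 | ((x + z) != (-1 * y)): true | t := 5 | v := 0 | v := 0 | iter j=0: | v := 0 | iter j=1: | v := 1 | iter j=2: | v := 3 | iter i=4: | v := 3 | iter j=0: | v := 3 | iter j=1: | v := 4 | iter j=2: | v := 6 | iter i=5: | v := 5 | iter j=0: | v := 5 | iter j=1: | v := 6 | iter j=2: | v := 8 | iter i=6: | v := 5 | iter j=0: | v := 5 | iter j=1: | v := 6 | iter j=2: | v := 8 | t := 80 | result -73
-53 != -73, so the rewrite changes behavior.
verdict: not equivalent; witness: x=-1, y=-1, z=3


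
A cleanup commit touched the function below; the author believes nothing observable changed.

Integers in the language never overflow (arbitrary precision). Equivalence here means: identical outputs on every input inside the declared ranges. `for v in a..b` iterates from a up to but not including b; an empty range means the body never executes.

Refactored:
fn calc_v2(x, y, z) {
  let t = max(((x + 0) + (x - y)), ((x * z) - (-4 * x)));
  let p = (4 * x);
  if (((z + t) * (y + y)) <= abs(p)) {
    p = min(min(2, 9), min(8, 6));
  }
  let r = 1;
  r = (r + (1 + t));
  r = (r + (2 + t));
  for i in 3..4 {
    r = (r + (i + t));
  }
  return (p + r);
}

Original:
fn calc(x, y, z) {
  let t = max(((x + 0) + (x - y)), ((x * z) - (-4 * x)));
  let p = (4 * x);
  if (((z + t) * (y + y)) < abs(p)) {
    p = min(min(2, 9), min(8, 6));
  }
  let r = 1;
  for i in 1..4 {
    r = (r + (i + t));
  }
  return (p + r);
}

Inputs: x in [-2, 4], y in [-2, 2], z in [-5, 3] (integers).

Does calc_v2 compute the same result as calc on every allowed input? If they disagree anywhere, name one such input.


Not equivalent: x=-2, y=-2, z=0 separates them (-7 vs 3).
calc: t = -2; p = -8; (((z + t) * (y + y)) < abs(p)) -> false; r = 1; [i=1]; r = 0; [i=2]; r = 0; [i=3]; r = 1; return -7
calc_v2: t = -2; p = -8; (((z + t) * (y + y)) <= abs(p)) -> true; p = 2; r = 1; r = 0; r = 0; [i=3]; r = 1; return 3
verdict: not equivalent; witness: x=-2, y=-2, z=0


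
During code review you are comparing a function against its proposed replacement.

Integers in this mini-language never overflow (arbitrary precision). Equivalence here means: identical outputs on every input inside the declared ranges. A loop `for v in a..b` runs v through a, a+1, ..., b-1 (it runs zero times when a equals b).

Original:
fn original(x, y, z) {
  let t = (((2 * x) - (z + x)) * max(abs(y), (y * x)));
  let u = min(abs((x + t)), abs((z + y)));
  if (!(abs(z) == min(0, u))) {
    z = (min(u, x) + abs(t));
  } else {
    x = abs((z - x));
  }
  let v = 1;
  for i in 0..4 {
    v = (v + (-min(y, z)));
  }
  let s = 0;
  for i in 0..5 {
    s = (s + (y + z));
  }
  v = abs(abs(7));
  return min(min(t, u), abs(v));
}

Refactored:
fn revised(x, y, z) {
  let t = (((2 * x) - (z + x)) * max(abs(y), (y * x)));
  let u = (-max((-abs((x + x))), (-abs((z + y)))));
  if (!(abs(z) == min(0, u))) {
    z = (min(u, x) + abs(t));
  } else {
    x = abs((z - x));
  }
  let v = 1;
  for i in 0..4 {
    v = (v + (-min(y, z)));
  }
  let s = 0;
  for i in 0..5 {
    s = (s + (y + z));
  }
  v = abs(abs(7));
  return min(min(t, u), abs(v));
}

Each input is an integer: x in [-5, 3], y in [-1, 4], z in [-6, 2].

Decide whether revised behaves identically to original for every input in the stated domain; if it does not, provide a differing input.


Not equivalent: x=-5, y=-1, z=-6 separates them (0 vs 5).
original: t=5, then u=0, then (!(abs(z) == min(0, u))) is true, then z=0, then v=1, then (i=0), then v=2, then (i=1), then v=3, then (i=2), then v=4, then (i=3), then v=5, then s=0, then (i=0), then s=-1, then (i=1), then s=-2, then (i=2), then s=-3, then (i=3), then s=-4, then (i=4), then s=-5, then v=7, then returns 0
revised: t=5, then u=7, then (!(abs(z) == min(0, u))) is true, then z=0, then v=1, then (i=0), then v=2, then (i=1), then v=3, then (i=2), then v=4, then (i=3), then v=5, then s=0, then (i=0), then s=-1, then (i=1), then s=-2, then (i=2), then s=-3, then (i=3), then s=-4, then (i=4), then s=-5, then v=7, then returns 5
verdict: not equivalent; witness: x=-5, y=-1, z=-6


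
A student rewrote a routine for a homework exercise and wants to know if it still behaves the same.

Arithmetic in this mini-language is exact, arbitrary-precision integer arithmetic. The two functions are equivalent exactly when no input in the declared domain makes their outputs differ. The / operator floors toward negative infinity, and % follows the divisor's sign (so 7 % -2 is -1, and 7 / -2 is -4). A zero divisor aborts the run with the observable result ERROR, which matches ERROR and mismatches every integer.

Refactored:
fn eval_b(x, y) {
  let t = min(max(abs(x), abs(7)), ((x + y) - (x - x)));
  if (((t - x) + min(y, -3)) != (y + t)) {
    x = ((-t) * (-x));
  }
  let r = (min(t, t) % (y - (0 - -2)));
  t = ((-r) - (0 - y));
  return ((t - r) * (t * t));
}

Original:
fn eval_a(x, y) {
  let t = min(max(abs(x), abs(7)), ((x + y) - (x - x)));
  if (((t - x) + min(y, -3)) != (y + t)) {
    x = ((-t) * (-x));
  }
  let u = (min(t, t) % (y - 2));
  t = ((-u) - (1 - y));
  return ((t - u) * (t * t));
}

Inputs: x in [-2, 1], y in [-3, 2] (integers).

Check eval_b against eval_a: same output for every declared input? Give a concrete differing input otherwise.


Run the pair on x=-2, y=-3.
eval_a: t becomes -5; next (((t - x) + min(y, -3)) != (y + t)) evaluates to true; next x becomes 10; next u becomes 0; next t becomes -4; next final value -64
eval_b: t becomes -5; next (((t - x) + min(y, -3)) != (y + t)) evaluates to true; next x becomes 10; next r becomes 0; next t becomes -3; next final value -27
-64 and -27 differ, so these are not the same function on this domain.
verdict: not equivalent; witness: x=-2, y=-3


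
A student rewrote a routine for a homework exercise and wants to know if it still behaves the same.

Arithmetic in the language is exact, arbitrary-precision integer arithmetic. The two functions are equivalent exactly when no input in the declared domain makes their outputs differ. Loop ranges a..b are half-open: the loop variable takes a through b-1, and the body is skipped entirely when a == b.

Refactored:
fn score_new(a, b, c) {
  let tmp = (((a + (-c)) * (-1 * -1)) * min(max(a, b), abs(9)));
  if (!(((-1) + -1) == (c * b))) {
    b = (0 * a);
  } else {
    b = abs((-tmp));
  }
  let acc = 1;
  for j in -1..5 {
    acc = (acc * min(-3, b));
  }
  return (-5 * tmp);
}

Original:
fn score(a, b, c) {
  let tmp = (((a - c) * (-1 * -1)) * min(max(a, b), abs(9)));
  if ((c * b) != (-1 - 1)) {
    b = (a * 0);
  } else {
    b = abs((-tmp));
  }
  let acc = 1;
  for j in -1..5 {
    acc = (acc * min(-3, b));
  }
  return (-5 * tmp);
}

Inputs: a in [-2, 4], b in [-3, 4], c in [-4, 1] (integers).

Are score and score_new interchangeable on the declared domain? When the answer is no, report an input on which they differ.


The two versions differ — the changes include comparison usage differs, and boolean connective usage differs, and arithmetic usage differs.
One worked example (a=2, b=-1, c=-4) — score: tmp becomes 12; next ((c * b) != (-1 - 1)) evaluates to true; next b becomes 0; next acc becomes 1; next at j=-1:; next acc becomes -3; next at j=0:; next acc becomes 9; next at j=1:; next acc becomes -27; next at j=2:; next acc becomes 81; next at j=3:; next acc becomes -243; next at j=4:; next acc becomes 729; next final value -60; score_new: tmp becomes 12; next (!(((-1) + -1) == (c * b))) evaluates to true; next b becomes 0; next acc becomes 1; next at j=-1:; next acc becomes -3; next at j=0:; next acc becomes 9; next at j=1:; next acc becomes -27; next at j=2:; next acc becomes 81; next at j=3:; next acc becomes -243; next at j=4:; next acc becomes 729; next final value -60; agreement on -60.
An exhaustive pass over the 336 declared inputs shows identical outputs.
verdict: equivalent


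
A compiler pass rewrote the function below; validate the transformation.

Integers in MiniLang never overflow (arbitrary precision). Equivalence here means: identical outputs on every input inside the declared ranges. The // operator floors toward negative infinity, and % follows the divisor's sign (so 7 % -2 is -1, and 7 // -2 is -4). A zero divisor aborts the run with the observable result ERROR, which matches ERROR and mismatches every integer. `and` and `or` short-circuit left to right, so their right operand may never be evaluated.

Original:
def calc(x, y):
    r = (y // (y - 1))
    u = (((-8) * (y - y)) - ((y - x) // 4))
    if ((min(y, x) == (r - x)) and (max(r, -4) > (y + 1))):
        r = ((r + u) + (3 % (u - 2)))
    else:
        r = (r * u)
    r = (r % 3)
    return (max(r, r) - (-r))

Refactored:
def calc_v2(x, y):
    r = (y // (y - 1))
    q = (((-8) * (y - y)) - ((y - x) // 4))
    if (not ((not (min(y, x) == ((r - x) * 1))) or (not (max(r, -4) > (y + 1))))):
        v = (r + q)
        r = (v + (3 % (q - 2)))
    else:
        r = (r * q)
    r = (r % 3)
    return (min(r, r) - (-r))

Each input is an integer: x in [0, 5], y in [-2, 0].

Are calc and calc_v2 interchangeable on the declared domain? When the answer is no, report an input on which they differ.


Although `max(r, r)` became `min(r, r)`, no input in the stated domain can expose it.
As a probe, take x=0, y=-1: calc runs r = 0; u = 1; ((min(y, x) == (r - x)) and (max(r, -4) > (y + 1))) -> false; r = 0; r = 0; return 0; calc_v2 runs r = 0; q = 1; (not ((not (min(y, x) == ((r - x) * 1))) or (not (max(r, -4) > (y + 1))))) -> false; r = 0; r = 0; return 0; both end at 0.
Checked all 18 inputs in the declared domain: the outputs agree on every one.
verdict: equivalent


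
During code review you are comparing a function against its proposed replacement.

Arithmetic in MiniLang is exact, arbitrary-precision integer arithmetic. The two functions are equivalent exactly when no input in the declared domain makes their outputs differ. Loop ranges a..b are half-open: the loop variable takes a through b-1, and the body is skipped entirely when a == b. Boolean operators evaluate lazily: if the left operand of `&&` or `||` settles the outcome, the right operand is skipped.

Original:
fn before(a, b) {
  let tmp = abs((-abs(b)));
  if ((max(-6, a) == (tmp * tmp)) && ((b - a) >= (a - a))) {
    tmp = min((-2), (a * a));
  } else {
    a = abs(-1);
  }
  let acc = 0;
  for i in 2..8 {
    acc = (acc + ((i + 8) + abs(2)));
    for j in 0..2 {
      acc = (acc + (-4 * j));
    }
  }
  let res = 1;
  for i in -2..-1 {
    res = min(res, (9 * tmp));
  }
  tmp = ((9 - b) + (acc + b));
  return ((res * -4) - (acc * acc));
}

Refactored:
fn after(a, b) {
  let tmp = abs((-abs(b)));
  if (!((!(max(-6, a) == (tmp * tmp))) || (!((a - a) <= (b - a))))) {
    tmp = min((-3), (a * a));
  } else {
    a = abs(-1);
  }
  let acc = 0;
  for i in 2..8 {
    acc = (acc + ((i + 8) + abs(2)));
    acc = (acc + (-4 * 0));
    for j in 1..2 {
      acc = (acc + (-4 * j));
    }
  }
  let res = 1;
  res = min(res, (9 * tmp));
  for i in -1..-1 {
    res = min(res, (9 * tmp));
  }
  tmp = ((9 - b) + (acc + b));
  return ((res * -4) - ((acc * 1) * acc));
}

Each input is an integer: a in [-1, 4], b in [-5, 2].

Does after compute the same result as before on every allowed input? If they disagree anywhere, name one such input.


The rewrite breaks on a=0, b=0, where the results are -3897 and -3861.
before: tmp = 0; ((max(-6, a) == (tmp * tmp)) && ((b - a) >= (a - a))) -> true; tmp = -2; acc = 0; [i=2]; acc = 12; [j=0]; acc = 12; [j=1]; acc = 8; [i=3]; acc = 21; [j=0]; acc = 21; [j=1]; acc = 17; [i=4]; acc = 31; [j=0]; acc = 31; [j=1]; acc = 27; [i=5]; acc = 42; [j=0]; acc = 42; [j=1]; acc = 38; [i=6]; acc = 54; [j=0]; acc = 54; [j=1]; acc = 50; [i=7]; acc = 67; [j=0]; acc = 67; [j=1]; acc = 63; res = 1; [i=-2]; res = -18; tmp = 72; return -3897
after: tmp = 0; (!((!(max(-6, a) == (tmp * tmp))) || (!((a - a) <= (b - a))))) -> true; tmp = -3; acc = 0; [i=2]; acc = 12; acc = 12; [j=1]; acc = 8; [i=3]; acc = 21; acc = 21; [j=1]; acc = 17; [i=4]; acc = 31; acc = 31; [j=1]; acc = 27; [i=5]; acc = 42; acc = 42; [j=1]; acc = 38; [i=6]; acc = 54; acc = 54; [j=1]; acc = 50; [i=7]; acc = 67; acc = 67; [j=1]; acc = 63; res = 1; res = -27; the i loop: no iterations; tmp = 72; return -3861
verdict: not equivalent; witness: a=0, b=0


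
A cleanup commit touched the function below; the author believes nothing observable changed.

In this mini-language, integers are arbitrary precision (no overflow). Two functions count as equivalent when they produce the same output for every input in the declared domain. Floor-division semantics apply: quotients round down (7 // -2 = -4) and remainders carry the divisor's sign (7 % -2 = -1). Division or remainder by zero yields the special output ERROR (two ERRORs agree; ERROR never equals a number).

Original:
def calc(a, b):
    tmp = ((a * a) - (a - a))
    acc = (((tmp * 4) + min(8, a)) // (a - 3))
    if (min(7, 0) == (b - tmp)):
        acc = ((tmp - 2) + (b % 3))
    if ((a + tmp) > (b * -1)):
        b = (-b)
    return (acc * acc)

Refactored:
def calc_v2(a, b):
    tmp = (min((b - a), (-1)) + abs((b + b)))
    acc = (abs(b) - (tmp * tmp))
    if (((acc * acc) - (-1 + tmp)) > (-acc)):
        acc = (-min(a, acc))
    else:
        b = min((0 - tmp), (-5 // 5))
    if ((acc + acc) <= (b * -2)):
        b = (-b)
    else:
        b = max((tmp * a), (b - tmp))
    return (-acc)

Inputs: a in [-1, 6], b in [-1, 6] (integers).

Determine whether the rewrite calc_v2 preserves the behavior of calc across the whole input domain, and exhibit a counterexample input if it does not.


Take a=-1, b=-1.
calc: tmp=1, then acc=-1, then (min(7, 0) == (b - tmp)) is false, then ((a + tmp) > (b * -1)) is false, then returns 1
calc_v2: tmp=1, then acc=0, then (((acc * acc) - (-1 + tmp)) > (-acc)) is false, then b=-1, then ((acc + acc) <= (b * -2)) is true, then b=1, then returns 0
1 against 0: the behavior changed.
verdict: not equivalent; witness: a=-1, b=-1


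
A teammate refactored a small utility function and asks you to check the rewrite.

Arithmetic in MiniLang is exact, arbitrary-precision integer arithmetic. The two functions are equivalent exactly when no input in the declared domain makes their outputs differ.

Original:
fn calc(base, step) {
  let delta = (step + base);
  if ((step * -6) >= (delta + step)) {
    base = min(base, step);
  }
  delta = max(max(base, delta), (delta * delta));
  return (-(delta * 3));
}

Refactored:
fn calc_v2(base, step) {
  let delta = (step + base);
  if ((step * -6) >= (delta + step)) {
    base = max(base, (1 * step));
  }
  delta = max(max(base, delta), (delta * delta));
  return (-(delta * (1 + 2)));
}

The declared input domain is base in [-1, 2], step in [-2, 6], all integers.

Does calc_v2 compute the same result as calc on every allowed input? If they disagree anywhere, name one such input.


base=1, step=-1 yields 0 from calc but -3 from calc_v2.
verdict: not equivalent; witness: base=1, step=-1


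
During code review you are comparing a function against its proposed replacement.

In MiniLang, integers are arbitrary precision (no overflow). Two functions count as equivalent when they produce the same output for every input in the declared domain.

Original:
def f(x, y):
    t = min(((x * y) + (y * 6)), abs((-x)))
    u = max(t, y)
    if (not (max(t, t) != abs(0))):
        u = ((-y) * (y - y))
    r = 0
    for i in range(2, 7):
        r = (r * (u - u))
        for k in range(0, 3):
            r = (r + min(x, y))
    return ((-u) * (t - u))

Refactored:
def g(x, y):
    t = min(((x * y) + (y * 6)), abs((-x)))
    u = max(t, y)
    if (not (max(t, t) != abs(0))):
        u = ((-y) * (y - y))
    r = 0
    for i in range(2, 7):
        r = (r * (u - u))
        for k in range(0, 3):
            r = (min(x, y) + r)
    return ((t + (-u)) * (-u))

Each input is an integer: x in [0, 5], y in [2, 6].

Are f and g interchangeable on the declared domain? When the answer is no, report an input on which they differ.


Behavior is preserved: although arithmetic usage differs, the outputs never diverge.
Spot check at x=2, y=4 — f: t := 2 | u := 4 | (not (max(t, t) != abs(0))): false | r := 0 | iter i=2: | r := 0 | iter k=0: | r := 2 | iter k=1: | r := 4 | iter k=2: | r := 6 | iter i=3: | r := 0 | iter k=0: | r := 2 | iter k=1: | r := 4 | iter k=2: | r := 6 | iter i=4: | r := 0 | iter k=0: | r := 2 | iter k=1: | r := 4 | iter k=2: | r := 6 | iter i=5: | r := 0 | iter k=0: | r := 2 | iter k=1: | r := 4 | iter k=2: | r := 6 | iter i=6: | r := 0 | iter k=0: | r := 2 | iter k=1: | r := 4 | iter k=2: | r := 6 | result 8. g: t := 2 | u := 4 | (not (max(t, t) != abs(0))): false | r := 0 | iter i=2: | r := 0 | iter k=0: | r := 2 | iter k=1: | r := 4 | iter k=2: | r := 6 | iter i=3: | r := 0 | iter k=0: | r := 2 | iter k=1: | r := 4 | iter k=2: | r := 6 | iter i=4: | r := 0 | iter k=0: | r := 2 | iter k=1: | r := 4 | iter k=2: | r := 6 | iter i=5: | r := 0 | iter k=0: | r := 2 | iter k=1: | r := 4 | iter k=2: | r := 6 | iter i=6: | r := 0 | iter k=0: | r := 2 | iter k=1: | r := 4 | iter k=2: | r := 6 | result 8. Both give 8.
An exhaustive pass over the 30 declared inputs shows identical outputs.
verdict: equivalent


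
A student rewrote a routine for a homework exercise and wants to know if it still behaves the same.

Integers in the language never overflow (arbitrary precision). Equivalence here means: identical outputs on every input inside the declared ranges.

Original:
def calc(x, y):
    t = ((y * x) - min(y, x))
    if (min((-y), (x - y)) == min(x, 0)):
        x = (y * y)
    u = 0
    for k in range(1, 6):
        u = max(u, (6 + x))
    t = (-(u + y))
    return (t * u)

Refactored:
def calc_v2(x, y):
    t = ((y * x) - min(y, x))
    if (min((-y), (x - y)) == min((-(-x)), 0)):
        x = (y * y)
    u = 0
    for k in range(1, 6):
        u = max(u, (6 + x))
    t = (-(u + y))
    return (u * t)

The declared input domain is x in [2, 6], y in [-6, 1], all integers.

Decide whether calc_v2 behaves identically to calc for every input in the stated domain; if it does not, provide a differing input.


Reading the diff, among the changes: same computation, different form.
As a probe, take x=2, y=-5: calc runs t=-5, then (min((-y), (x - y)) == min(x, 0)) is false, then u=0, then (k=1), then u=8, then (k=2), then u=8, then (k=3), then u=8, then (k=4), then u=8, then (k=5), then u=8, then t=-3, then returns -24; calc_v2 runs t=-5, then (min((-y), (x - y)) == min((-(-x)), 0)) is false, then u=0, then (k=1), then u=8, then (k=2), then u=8, then (k=3), then u=8, then (k=4), then u=8, then (k=5), then u=8, then t=-3, then returns -24; both end at -24.
Sweeping the whole domain (40 inputs) finds no disagreement.
verdict: equivalent


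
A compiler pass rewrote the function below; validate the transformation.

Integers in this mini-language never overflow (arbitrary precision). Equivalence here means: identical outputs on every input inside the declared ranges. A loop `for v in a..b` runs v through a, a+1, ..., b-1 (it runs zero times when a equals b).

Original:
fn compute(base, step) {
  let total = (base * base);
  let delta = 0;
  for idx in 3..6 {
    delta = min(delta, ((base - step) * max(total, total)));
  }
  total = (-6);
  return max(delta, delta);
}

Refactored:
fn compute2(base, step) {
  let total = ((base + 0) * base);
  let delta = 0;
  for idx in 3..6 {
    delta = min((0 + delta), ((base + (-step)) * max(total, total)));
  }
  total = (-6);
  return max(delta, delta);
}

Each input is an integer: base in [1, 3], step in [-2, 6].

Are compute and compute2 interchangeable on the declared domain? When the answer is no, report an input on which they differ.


Behavior is preserved: although constant usage differs, arithmetic usage differs, the outputs never diverge.
One worked example (base=2, step=6) — compute: total := 4 | delta := 0 | iter idx=3: | delta := -16 | iter idx=4: | delta := -16 | iter idx=5: | delta := -16 | total := -6 | result -16; compute2: total := 4 | delta := 0 | iter idx=3: | delta := -16 | iter idx=4: | delta := -16 | iter idx=5: | delta := -16 | total := -6 | result -16; agreement on -16.
Checked all 27 inputs in the declared domain: the outputs agree on every one.
verdict: equivalent


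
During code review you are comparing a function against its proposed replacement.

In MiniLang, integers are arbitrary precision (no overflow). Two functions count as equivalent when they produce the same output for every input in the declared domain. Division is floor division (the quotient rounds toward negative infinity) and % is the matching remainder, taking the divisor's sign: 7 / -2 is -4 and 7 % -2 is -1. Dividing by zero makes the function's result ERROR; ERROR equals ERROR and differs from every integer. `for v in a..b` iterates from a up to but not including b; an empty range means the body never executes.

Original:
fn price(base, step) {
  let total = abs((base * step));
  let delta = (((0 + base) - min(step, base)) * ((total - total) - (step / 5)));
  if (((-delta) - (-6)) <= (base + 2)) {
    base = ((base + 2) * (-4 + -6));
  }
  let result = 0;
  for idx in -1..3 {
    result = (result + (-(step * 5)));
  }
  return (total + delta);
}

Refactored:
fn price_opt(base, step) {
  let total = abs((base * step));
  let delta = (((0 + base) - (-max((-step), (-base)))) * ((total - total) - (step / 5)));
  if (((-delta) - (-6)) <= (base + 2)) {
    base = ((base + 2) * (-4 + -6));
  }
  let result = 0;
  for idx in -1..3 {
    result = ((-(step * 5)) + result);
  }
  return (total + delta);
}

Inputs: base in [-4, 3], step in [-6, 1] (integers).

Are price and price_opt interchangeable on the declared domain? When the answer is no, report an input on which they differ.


Changes here: min/max/abs usage differs; the full 64-point sweep finds no disagreement.
verdict: equivalent
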